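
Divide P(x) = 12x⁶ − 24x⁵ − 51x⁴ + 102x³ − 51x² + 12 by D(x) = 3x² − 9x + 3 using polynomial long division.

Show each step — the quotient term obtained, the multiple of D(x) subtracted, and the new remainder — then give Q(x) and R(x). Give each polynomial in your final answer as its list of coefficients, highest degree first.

Step 1: lead(12x⁶ − 24x⁵ − 51x⁴ + 102x³ − 51x² + 12) ÷ lead(D) = 12x⁶ ÷ 3x² = 4x⁴. Subtract (4x⁴)·D = 12x⁶ − 36x⁵ + 12x⁴. Remainder: 12x⁵ − 63x⁴ + 102x³ − 51x² + 12.
Step 2: lead(12x⁵ − 63x⁴ + 102x³ − 51x² + 12) ÷ lead(D) = 12x⁵ ÷ 3x² = 4x³. Subtract (4x³)·D = 12x⁵ − 36x⁴ + 12x³. Remainder: −27x⁴ + 90x³ − 51x² + 12.
Step 3: lead(−27x⁴ + 90x³ − 51x² + 12) ÷ lead(D) = −27x⁴ ÷ 3x² = −9x². Subtract (−9x²)·D = −27x⁴ + 81x³ − 27x². Remainder: 9x³ − 24x² + 12.
Step 4: lead(9x³ − 24x² + 12) ÷ lead(D) = 9x³ ÷ 3x² = 3x. Subtract (3x)·D = 9x³ − 27x² + 9x. Remainder: 3x² − 9x + 12.
Step 5: lead(3x² − 9x + 12) ÷ lead(D) = 3x² ÷ 3x² = 1. Subtract (1)·D = 3x² − 9x + 3. Remainder: 9.

Q = [4, 4, -9, 3, 1]; R = [9]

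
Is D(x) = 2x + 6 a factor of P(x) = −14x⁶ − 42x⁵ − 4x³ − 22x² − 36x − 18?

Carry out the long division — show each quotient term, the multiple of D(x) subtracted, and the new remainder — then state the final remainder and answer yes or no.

Step 1: lead(−14x⁶ − 42x⁵ − 4x³ − 22x² − 36x − 18) ÷ lead(D) = −14x⁶ ÷ 2x = −7x⁵. Subtract (−7x⁵)·D = −14x⁶ − 42x⁵. Remainder: −4x³ − 22x² − 36x − 18.
Step 2: lead(−4x³ − 22x² − 36x − 18) ÷ lead(D) = −4x³ ÷ 2x = −2x². Subtract (−2x²)·D = −4x³ − 12x². Remainder: −10x² − 36x − 18.
Step 3: lead(−10x² − 36x − 18) ÷ lead(D) = −10x² ÷ 2x = −5x. Subtract (−5x)·D = −10x² − 30x. Remainder: −6x − 18.
Step 4: lead(−6x − 18) ÷ lead(D) = −6x ÷ 2x = −3. Subtract (−3)·D = −6x − 18. Remainder: 0.

R(x) = 0, so D(x) is a factor of P(x). yes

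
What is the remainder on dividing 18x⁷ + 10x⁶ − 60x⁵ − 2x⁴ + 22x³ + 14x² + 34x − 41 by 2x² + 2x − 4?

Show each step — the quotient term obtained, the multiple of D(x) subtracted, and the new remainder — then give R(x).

Step 1: lead(18x⁷ + 10x⁶ − 60x⁵ − 2x⁴ + 22x³ + 14x² + 34x − 41) ÷ lead(D) = 18x⁷ ÷ 2x² = 9x⁵. Subtract (9x⁵)·D = 18x⁷ + 18x⁶ − 36x⁵. Remainder: −8x⁶ − 24x⁵ − 2x⁴ + 22x³ + 14x² + 34x − 41.
Step 2: lead(−8x⁶ − 24x⁵ − 2x⁴ + 22x³ + 14x² + 34x − 41) ÷ lead(D) = −8x⁶ ÷ 2x² = −4x⁴. Subtract (−4x⁴)·D = −8x⁶ − 8x⁵ + 16x⁴. Remainder: −16x⁵ − 18x⁴ + 22x³ + 14x² + 34x − 41.
Step 3: lead(−16x⁵ − 18x⁴ + 22x³ + 14x² + 34x − 41) ÷ lead(D) = −16x⁵ ÷ 2x² = −8x³. Subtract (−8x³)·D = −16x⁵ − 16x⁴ + 32x³. Remainder: −2x⁴ − 10x³ + 14x² + 34x − 41.
Step 4: lead(−2x⁴ − 10x³ + 14x² + 34x − 41) ÷ lead(D) = −2x⁴ ÷ 2x² = −x². Subtract (−x²)·D = −2x⁴ − 2x³ + 4x². Remainder: −8x³ + 10x² + 34x − 41.
Step 5: lead(−8x³ + 10x² + 34x − 41) ÷ lead(D) = −8x³ ÷ 2x² = −4x. Subtract (−4x)·D = −8x³ − 8x² + 16x. Remainder: 18x² + 18x − 41.
Step 6: lead(18x² + 18x − 41) ÷ lead(D) = 18x² ÷ 2x² = 9. Subtract (9)·D = 18x² + 18x − 36. Remainder: −5.

R(x) = −5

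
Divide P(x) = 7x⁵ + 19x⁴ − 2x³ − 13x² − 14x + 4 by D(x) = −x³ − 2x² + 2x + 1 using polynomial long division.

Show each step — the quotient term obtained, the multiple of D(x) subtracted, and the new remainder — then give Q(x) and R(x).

Step 1: lead(7x⁵ + 19x⁴ − 2x³ − 13x² − 14x + 4) ÷ lead(D) = 7x⁵ ÷ −x³ = −7x². Subtract (−7x²)·D = 7x⁵ + 14x⁴ − 14x³ − 7x². Remainder: 5x⁴ + 12x³ − 6x² − 14x + 4.
Step 2: lead(5x⁴ + 12x³ − 6x² − 14x + 4) ÷ lead(D) = 5x⁴ ÷ −x³ = −5x. Subtract (−5x)·D = 5x⁴ + 10x³ − 10x² − 5x. Remainder: 2x³ + 4x² − 9x + 4.
Step 3: lead(2x³ + 4x² − 9x + 4) ÷ lead(D) = 2x³ ÷ −x³ = −2. Subtract (−2)·D = 2x³ + 4x² − 4x − 2. Remainder: −5x + 6.

Q(x) = −7x² − 5x − 2; R(x) = −5x + 6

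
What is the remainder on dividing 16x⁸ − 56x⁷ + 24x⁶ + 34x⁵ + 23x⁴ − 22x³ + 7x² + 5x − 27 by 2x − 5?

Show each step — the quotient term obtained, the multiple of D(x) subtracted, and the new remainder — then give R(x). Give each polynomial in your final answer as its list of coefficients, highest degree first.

R = [-2]

Step 1: lead(16x⁸ − 56x⁷ + 24x⁶ + 34x⁵ + 23x⁴ − 22x³ + 7x² + 5x − 27) ÷ lead(D) = 16x⁸ ÷ 2x = 8x⁷. Subtract (8x⁷)·D = 16x⁸ − 40x⁷. Remainder: −16x⁷ + 24x⁶ + 34x⁵ + 23x⁴ − 22x³ + 7x² + 5x − 27.
Step 2: lead(−16x⁷ + 24x⁶ + 34x⁵ + 23x⁴ − 22x³ + 7x² + 5x − 27) ÷ lead(D) = −16x⁷ ÷ 2x = −8x⁶. Subtract (−8x⁶)·D = −16x⁷ + 40x⁶. Remainder: −16x⁶ + 34x⁵ + 23x⁴ − 22x³ + 7x² + 5x − 27.
Step 3: lead(−16x⁶ + 34x⁵ + 23x⁴ − 22x³ + 7x² + 5x − 27) ÷ lead(D) = −16x⁶ ÷ 2x = −8x⁵. Subtract (−8x⁵)·D = −16x⁶ + 40x⁵. Remainder: −6x⁵ + 23x⁴ − 22x³ + 7x² + 5x − 27.
Step 4: lead(−6x⁵ + 23x⁴ − 22x³ + 7x² + 5x − 27) ÷ lead(D) = −6x⁵ ÷ 2x = −3x⁴. Subtract (−3x⁴)·D = −6x⁵ + 15x⁴. Remainder: 8x⁴ − 22x³ + 7x² + 5x − 27.
Step 5: lead(8x⁴ − 22x³ + 7x² + 5x − 27) ÷ lead(D) = 8x⁴ ÷ 2x = 4x³. Subtract (4x³)·D = 8x⁴ − 20x³. Remainder: −2x³ + 7x² + 5x − 27.
Step 6: lead(−2x³ + 7x² + 5x − 27) ÷ lead(D) = −2x³ ÷ 2x = −x². Subtract (−x²)·D = −2x³ + 5x². Remainder: 2x² + 5x − 27.
Step 7: lead(2x² + 5x − 27) ÷ lead(D) = 2x² ÷ 2x = x. Subtract (x)·D = 2x² − 5x. Remainder: 10x − 27.
Step 8: lead(10x − 27) ÷ lead(D) = 10x ÷ 2x = 5. Subtract (5)·D = 10x − 25. Remainder: −2.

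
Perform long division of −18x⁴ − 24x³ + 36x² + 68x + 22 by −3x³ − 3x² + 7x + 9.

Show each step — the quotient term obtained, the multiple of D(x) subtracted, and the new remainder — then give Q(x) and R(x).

Q(x) = 6x + 2; R(x) = 4

Step 1: lead(−18x⁴ − 24x³ + 36x² + 68x + 22) ÷ lead(D) = −18x⁴ ÷ −3x³ = 6x. Subtract (6x)·D = −18x⁴ − 18x³ + 42x² + 54x. Remainder: −6x³ − 6x² + 14x + 22.
Step 2: lead(−6x³ − 6x² + 14x + 22) ÷ lead(D) = −6x³ ÷ −3x³ = 2. Subtract (2)·D = −6x³ − 6x² + 14x + 18. Remainder: 4.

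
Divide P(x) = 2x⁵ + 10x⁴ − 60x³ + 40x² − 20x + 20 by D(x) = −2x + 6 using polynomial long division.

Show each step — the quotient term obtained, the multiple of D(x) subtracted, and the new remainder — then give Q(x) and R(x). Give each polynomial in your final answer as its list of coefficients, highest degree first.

Q = [-1, -8, 6, -2, 4]; R = [-4]

Step 1: lead(2x⁵ + 10x⁴ − 60x³ + 40x² − 20x + 20) ÷ lead(D) = 2x⁵ ÷ −2x = −x⁴. Subtract (−x⁴)·D = 2x⁵ − 6x⁴. Remainder: 16x⁴ − 60x³ + 40x² − 20x + 20.
Step 2: lead(16x⁴ − 60x³ + 40x² − 20x + 20) ÷ lead(D) = 16x⁴ ÷ −2x = −8x³. Subtract (−8x³)·D = 16x⁴ − 48x³. Remainder: −12x³ + 40x² − 20x + 20.
Step 3: lead(−12x³ + 40x² − 20x + 20) ÷ lead(D) = −12x³ ÷ −2x = 6x². Subtract (6x²)·D = −12x³ + 36x². Remainder: 4x² − 20x + 20.
Step 4: lead(4x² − 20x + 20) ÷ lead(D) = 4x² ÷ −2x = −2x. Subtract (−2x)·D = 4x² − 12x. Remainder: −8x + 20.
Step 5: lead(−8x + 20) ÷ lead(D) = −8x ÷ −2x = 4. Subtract (4)·D = −8x + 24. Remainder: −4.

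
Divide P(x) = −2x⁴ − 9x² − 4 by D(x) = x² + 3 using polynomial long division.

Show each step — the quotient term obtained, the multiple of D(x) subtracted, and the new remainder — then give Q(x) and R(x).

Step 1: lead(−2x⁴ − 9x² − 4) ÷ lead(D) = −2x⁴ ÷ x² = −2x². Subtract (−2x²)·D = −2x⁴ − 6x². Remainder: −3x² − 4.
Step 2: lead(−3x² − 4) ÷ lead(D) = −3x² ÷ x² = −3. Subtract (−3)·D = −3x² − 9. Remainder: 5.

Q(x) = −2x² − 3; R(x) = 5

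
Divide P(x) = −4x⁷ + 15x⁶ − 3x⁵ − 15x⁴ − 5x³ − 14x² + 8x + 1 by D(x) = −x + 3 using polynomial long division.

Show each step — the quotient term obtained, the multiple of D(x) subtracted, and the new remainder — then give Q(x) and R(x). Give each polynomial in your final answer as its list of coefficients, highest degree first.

Step 1: lead(−4x⁷ + 15x⁶ − 3x⁵ − 15x⁴ − 5x³ − 14x² + 8x + 1) ÷ lead(D) = −4x⁷ ÷ −x = 4x⁶. Subtract (4x⁶)·D = −4x⁷ + 12x⁶. Remainder: 3x⁶ − 3x⁵ − 15x⁴ − 5x³ − 14x² + 8x + 1.
Step 2: lead(3x⁶ − 3x⁵ − 15x⁴ − 5x³ − 14x² + 8x + 1) ÷ lead(D) = 3x⁶ ÷ −x = −3x⁵. Subtract (−3x⁵)·D = 3x⁶ − 9x⁵. Remainder: 6x⁵ − 15x⁴ − 5x³ − 14x² + 8x + 1.
Step 3: lead(6x⁵ − 15x⁴ − 5x³ − 14x² + 8x + 1) ÷ lead(D) = 6x⁵ ÷ −x = −6x⁴. Subtract (−6x⁴)·D = 6x⁵ − 18x⁴. Remainder: 3x⁴ − 5x³ − 14x² + 8x + 1.
Step 4: lead(3x⁴ − 5x³ − 14x² + 8x + 1) ÷ lead(D) = 3x⁴ ÷ −x = −3x³. Subtract (−3x³)·D = 3x⁴ − 9x³. Remainder: 4x³ − 14x² + 8x + 1.
Step 5: lead(4x³ − 14x² + 8x + 1) ÷ lead(D) = 4x³ ÷ −x = −4x². Subtract (−4x²)·D = 4x³ − 12x². Remainder: −2x² + 8x + 1.
Step 6: lead(−2x² + 8x + 1) ÷ lead(D) = −2x² ÷ −x = 2x. Subtract (2x)·D = −2x² + 6x. Remainder: 2x + 1.
Step 7: lead(2x + 1) ÷ lead(D) = 2x ÷ −x = −2. Subtract (−2)·D = 2x − 6. Remainder: 7.

Q = [4, -3, -6, -3, -4, 2, -2]; R = [7]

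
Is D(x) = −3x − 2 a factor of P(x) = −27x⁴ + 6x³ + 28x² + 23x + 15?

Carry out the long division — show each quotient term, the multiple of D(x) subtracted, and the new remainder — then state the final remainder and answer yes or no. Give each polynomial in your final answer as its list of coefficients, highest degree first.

R = [5], so D(x) is not a factor of P(x). no

Step 1: lead(−27x⁴ + 6x³ + 28x² + 23x + 15) ÷ lead(D) = −27x⁴ ÷ −3x = 9x³. Subtract (9x³)·D = −27x⁴ − 18x³. Remainder: 24x³ + 28x² + 23x + 15.
Step 2: lead(24x³ + 28x² + 23x + 15) ÷ lead(D) = 24x³ ÷ −3x = −8x². Subtract (−8x²)·D = 24x³ + 16x². Remainder: 12x² + 23x + 15.
Step 3: lead(12x² + 23x + 15) ÷ lead(D) = 12x² ÷ −3x = −4x. Subtract (−4x)·D = 12x² + 8x. Remainder: 15x + 15.
Step 4: lead(15x + 15) ÷ lead(D) = 15x ÷ −3x = −5. Subtract (−5)·D = 15x + 10. Remainder: 5.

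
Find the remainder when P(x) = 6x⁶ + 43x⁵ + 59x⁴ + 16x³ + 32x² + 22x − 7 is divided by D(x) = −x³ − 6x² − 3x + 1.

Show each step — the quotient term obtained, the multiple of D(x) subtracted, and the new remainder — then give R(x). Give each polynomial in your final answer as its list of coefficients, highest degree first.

R = [0]

Step 1: lead(6x⁶ + 43x⁵ + 59x⁴ + 16x³ + 32x² + 22x − 7) ÷ lead(D) = 6x⁶ ÷ −x³ = −6x³. Subtract (−6x³)·D = 6x⁶ + 36x⁵ + 18x⁴ − 6x³. Remainder: 7x⁵ + 41x⁴ + 22x³ + 32x² + 22x − 7.
Step 2: lead(7x⁵ + 41x⁴ + 22x³ + 32x² + 22x − 7) ÷ lead(D) = 7x⁵ ÷ −x³ = −7x². Subtract (−7x²)·D = 7x⁵ + 42x⁴ + 21x³ − 7x². Remainder: −x⁴ + x³ + 39x² + 22x − 7.
Step 3: lead(−x⁴ + x³ + 39x² + 22x − 7) ÷ lead(D) = −x⁴ ÷ −x³ = x. Subtract (x)·D = −x⁴ − 6x³ − 3x² + x. Remainder: 7x³ + 42x² + 21x − 7.
Step 4: lead(7x³ + 42x² + 21x − 7) ÷ lead(D) = 7x³ ÷ −x³ = −7. Subtract (−7)·D = 7x³ + 42x² + 21x − 7. Remainder: 0.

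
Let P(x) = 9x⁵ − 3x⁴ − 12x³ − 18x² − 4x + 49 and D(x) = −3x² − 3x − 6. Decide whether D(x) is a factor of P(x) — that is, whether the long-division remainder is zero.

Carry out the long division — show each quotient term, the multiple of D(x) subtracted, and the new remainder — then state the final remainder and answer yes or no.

Step 1: lead(9x⁵ − 3x⁴ − 12x³ − 18x² − 4x + 49) ÷ lead(D) = 9x⁵ ÷ −3x² = −3x³. Subtract (−3x³)·D = 9x⁵ + 9x⁴ + 18x³. Remainder: −12x⁴ − 30x³ − 18x² − 4x + 49.
Step 2: lead(−12x⁴ − 30x³ − 18x² − 4x + 49) ÷ lead(D) = −12x⁴ ÷ −3x² = 4x². Subtract (4x²)·D = −12x⁴ − 12x³ − 24x². Remainder: −18x³ + 6x² − 4x + 49.
Step 3: lead(−18x³ + 6x² − 4x + 49) ÷ lead(D) = −18x³ ÷ −3x² = 6x. Subtract (6x)·D = −18x³ − 18x² − 36x. Remainder: 24x² + 32x + 49.
Step 4: lead(24x² + 32x + 49) ÷ lead(D) = 24x² ÷ −3x² = −8. Subtract (−8)·D = 24x² + 24x + 48. Remainder: 8x + 1.

R(x) = 8x + 1, so D(x) is not a factor of P(x). no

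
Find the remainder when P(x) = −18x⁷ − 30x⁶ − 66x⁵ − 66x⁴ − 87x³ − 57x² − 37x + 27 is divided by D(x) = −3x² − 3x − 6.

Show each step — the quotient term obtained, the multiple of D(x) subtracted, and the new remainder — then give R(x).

R(x) = −x − 9

Step 1: lead(−18x⁷ − 30x⁶ − 66x⁵ − 66x⁴ − 87x³ − 57x² − 37x + 27) ÷ lead(D) = −18x⁷ ÷ −3x² = 6x⁵. Subtract (6x⁵)·D = −18x⁷ − 18x⁶ − 36x⁵. Remainder: −12x⁶ − 30x⁵ − 66x⁴ − 87x³ − 57x² − 37x + 27.
Step 2: lead(−12x⁶ − 30x⁵ − 66x⁴ − 87x³ − 57x² − 37x + 27) ÷ lead(D) = −12x⁶ ÷ −3x² = 4x⁴. Subtract (4x⁴)·D = −12x⁶ − 12x⁵ − 24x⁴. Remainder: −18x⁵ − 42x⁴ − 87x³ − 57x² − 37x + 27.
Step 3: lead(−18x⁵ − 42x⁴ − 87x³ − 57x² − 37x + 27) ÷ lead(D) = −18x⁵ ÷ −3x² = 6x³. Subtract (6x³)·D = −18x⁵ − 18x⁴ − 36x³. Remainder: −24x⁴ − 51x³ − 57x² − 37x + 27.
Step 4: lead(−24x⁴ − 51x³ − 57x² − 37x + 27) ÷ lead(D) = −24x⁴ ÷ −3x² = 8x². Subtract (8x²)·D = −24x⁴ − 24x³ − 48x². Remainder: −27x³ − 9x² − 37x + 27.
Step 5: lead(−27x³ − 9x² − 37x + 27) ÷ lead(D) = −27x³ ÷ −3x² = 9x. Subtract (9x)·D = −27x³ − 27x² − 54x. Remainder: 18x² + 17x + 27.
Step 6: lead(18x² + 17x + 27) ÷ lead(D) = 18x² ÷ −3x² = −6. Subtract (−6)·D = 18x² + 18x + 36. Remainder: −x − 9.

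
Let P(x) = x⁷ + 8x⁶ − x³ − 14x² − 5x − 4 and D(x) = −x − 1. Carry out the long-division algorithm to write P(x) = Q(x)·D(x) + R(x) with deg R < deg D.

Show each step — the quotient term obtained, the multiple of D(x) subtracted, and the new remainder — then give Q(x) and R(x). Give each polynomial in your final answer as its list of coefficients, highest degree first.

Q = [-1, -7, 7, -7, 8, 6, -1]; R = [-5]

Step 1: lead(x⁷ + 8x⁶ − x³ − 14x² − 5x − 4) ÷ lead(D) = x⁷ ÷ −x = −x⁶. Subtract (−x⁶)·D = x⁷ + x⁶. Remainder: 7x⁶ − x³ − 14x² − 5x − 4.
Step 2: lead(7x⁶ − x³ − 14x² − 5x − 4) ÷ lead(D) = 7x⁶ ÷ −x = −7x⁵. Subtract (−7x⁵)·D = 7x⁶ + 7x⁵. Remainder: −7x⁵ − x³ − 14x² − 5x − 4.
Step 3: lead(−7x⁵ − x³ − 14x² − 5x − 4) ÷ lead(D) = −7x⁵ ÷ −x = 7x⁴. Subtract (7x⁴)·D = −7x⁵ − 7x⁴. Remainder: 7x⁴ − x³ − 14x² − 5x − 4.
Step 4: lead(7x⁴ − x³ − 14x² − 5x − 4) ÷ lead(D) = 7x⁴ ÷ −x = −7x³. Subtract (−7x³)·D = 7x⁴ + 7x³. Remainder: −8x³ − 14x² − 5x − 4.
Step 5: lead(−8x³ − 14x² − 5x − 4) ÷ lead(D) = −8x³ ÷ −x = 8x². Subtract (8x²)·D = −8x³ − 8x². Remainder: −6x² − 5x − 4.
Step 6: lead(−6x² − 5x − 4) ÷ lead(D) = −6x² ÷ −x = 6x. Subtract (6x)·D = −6x² − 6x. Remainder: x − 4.
Step 7: lead(x − 4) ÷ lead(D) = x ÷ −x = −1. Subtract (−1)·D = x + 1. Remainder: −5.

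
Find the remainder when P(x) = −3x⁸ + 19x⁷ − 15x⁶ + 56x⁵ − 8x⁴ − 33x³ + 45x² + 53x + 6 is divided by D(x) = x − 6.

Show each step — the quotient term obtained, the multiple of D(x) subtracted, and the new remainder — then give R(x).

Step 1: lead(−3x⁸ + 19x⁷ − 15x⁶ + 56x⁵ − 8x⁴ − 33x³ + 45x² + 53x + 6) ÷ lead(D) = −3x⁸ ÷ x = −3x⁷. Subtract (−3x⁷)·D = −3x⁸ + 18x⁷. Remainder: x⁷ − 15x⁶ + 56x⁵ − 8x⁴ − 33x³ + 45x² + 53x + 6.
Step 2: lead(x⁷ − 15x⁶ + 56x⁵ − 8x⁴ − 33x³ + 45x² + 53x + 6) ÷ lead(D) = x⁷ ÷ x = x⁶. Subtract (x⁶)·D = x⁷ − 6x⁶. Remainder: −9x⁶ + 56x⁵ − 8x⁴ − 33x³ + 45x² + 53x + 6.
Step 3: lead(−9x⁶ + 56x⁵ − 8x⁴ − 33x³ + 45x² + 53x + 6) ÷ lead(D) = −9x⁶ ÷ x = −9x⁵. Subtract (−9x⁵)·D = −9x⁶ + 54x⁵. Remainder: 2x⁵ − 8x⁴ − 33x³ + 45x² + 53x + 6.
Step 4: lead(2x⁵ − 8x⁴ − 33x³ + 45x² + 53x + 6) ÷ lead(D) = 2x⁵ ÷ x = 2x⁴. Subtract (2x⁴)·D = 2x⁵ − 12x⁴. Remainder: 4x⁴ − 33x³ + 45x² + 53x + 6.
Step 5: lead(4x⁴ − 33x³ + 45x² + 53x + 6) ÷ lead(D) = 4x⁴ ÷ x = 4x³. Subtract (4x³)·D = 4x⁴ − 24x³. Remainder: −9x³ + 45x² + 53x + 6.
Step 6: lead(−9x³ + 45x² + 53x + 6) ÷ lead(D) = −9x³ ÷ x = −9x². Subtract (−9x²)·D = −9x³ + 54x². Remainder: −9x² + 53x + 6.
Step 7: lead(−9x² + 53x + 6) ÷ lead(D) = −9x² ÷ x = −9x. Subtract (−9x)·D = −9x² + 54x. Remainder: −x + 6.
Step 8: lead(−x + 6) ÷ lead(D) = −x ÷ x = −1. Subtract (−1)·D = −x + 6. Remainder: 0.

R(x) = 0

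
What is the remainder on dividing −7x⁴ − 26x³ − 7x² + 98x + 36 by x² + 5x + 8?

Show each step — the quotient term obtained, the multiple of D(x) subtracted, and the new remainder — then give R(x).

Step 1: lead(−7x⁴ − 26x³ − 7x² + 98x + 36) ÷ lead(D) = −7x⁴ ÷ x² = −7x². Subtract (−7x²)·D = −7x⁴ − 35x³ − 56x². Remainder: 9x³ + 49x² + 98x + 36.
Step 2: lead(9x³ + 49x² + 98x + 36) ÷ lead(D) = 9x³ ÷ x² = 9x. Subtract (9x)·D = 9x³ + 45x² + 72x. Remainder: 4x² + 26x + 36.
Step 3: lead(4x² + 26x + 36) ÷ lead(D) = 4x² ÷ x² = 4. Subtract (4)·D = 4x² + 20x + 32. Remainder: 6x + 4.

R(x) = 6x + 4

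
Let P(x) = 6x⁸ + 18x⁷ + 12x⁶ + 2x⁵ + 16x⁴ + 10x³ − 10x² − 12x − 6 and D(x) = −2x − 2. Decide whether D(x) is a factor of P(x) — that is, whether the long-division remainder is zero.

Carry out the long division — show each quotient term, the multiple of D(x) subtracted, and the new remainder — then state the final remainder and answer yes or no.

Step 1: lead(6x⁸ + 18x⁷ + 12x⁶ + 2x⁵ + 16x⁴ + 10x³ − 10x² − 12x − 6) ÷ lead(D) = 6x⁸ ÷ −2x = −3x⁷. Subtract (−3x⁷)·D = 6x⁸ + 6x⁷. Remainder: 12x⁷ + 12x⁶ + 2x⁵ + 16x⁴ + 10x³ − 10x² − 12x − 6.
Step 2: lead(12x⁷ + 12x⁶ + 2x⁵ + 16x⁴ + 10x³ − 10x² − 12x − 6) ÷ lead(D) = 12x⁷ ÷ −2x = −6x⁶. Subtract (−6x⁶)·D = 12x⁷ + 12x⁶. Remainder: 2x⁵ + 16x⁴ + 10x³ − 10x² − 12x − 6.
Step 3: lead(2x⁵ + 16x⁴ + 10x³ − 10x² − 12x − 6) ÷ lead(D) = 2x⁵ ÷ −2x = −x⁴. Subtract (−x⁴)·D = 2x⁵ + 2x⁴. Remainder: 14x⁴ + 10x³ − 10x² − 12x − 6.
Step 4: lead(14x⁴ + 10x³ − 10x² − 12x − 6) ÷ lead(D) = 14x⁴ ÷ −2x = −7x³. Subtract (−7x³)·D = 14x⁴ + 14x³. Remainder: −4x³ − 10x² − 12x − 6.
Step 5: lead(−4x³ − 10x² − 12x − 6) ÷ lead(D) = −4x³ ÷ −2x = 2x². Subtract (2x²)·D = −4x³ − 4x². Remainder: −6x² − 12x − 6.
Step 6: lead(−6x² − 12x − 6) ÷ lead(D) = −6x² ÷ −2x = 3x. Subtract (3x)·D = −6x² − 6x. Remainder: −6x − 6.
Step 7: lead(−6x − 6) ÷ lead(D) = −6x ÷ −2x = 3. Subtract (3)·D = −6x − 6. Remainder: 0.

R(x) = 0, so D(x) is a factor of P(x). yes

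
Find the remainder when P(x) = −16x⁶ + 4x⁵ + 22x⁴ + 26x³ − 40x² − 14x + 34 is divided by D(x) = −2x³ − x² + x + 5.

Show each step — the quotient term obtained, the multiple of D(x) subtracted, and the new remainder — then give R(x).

R(x) = 4

Step 1: lead(−16x⁶ + 4x⁵ + 22x⁴ + 26x³ − 40x² − 14x + 34) ÷ lead(D) = −16x⁶ ÷ −2x³ = 8x³. Subtract (8x³)·D = −16x⁶ − 8x⁵ + 8x⁴ + 40x³. Remainder: 12x⁵ + 14x⁴ − 14x³ − 40x² − 14x + 34.
Step 2: lead(12x⁵ + 14x⁴ − 14x³ − 40x² − 14x + 34) ÷ lead(D) = 12x⁵ ÷ −2x³ = −6x². Subtract (−6x²)·D = 12x⁵ + 6x⁴ − 6x³ − 30x². Remainder: 8x⁴ − 8x³ − 10x² − 14x + 34.
Step 3: lead(8x⁴ − 8x³ − 10x² − 14x + 34) ÷ lead(D) = 8x⁴ ÷ −2x³ = −4x. Subtract (−4x)·D = 8x⁴ + 4x³ − 4x² − 20x. Remainder: −12x³ − 6x² + 6x + 34.
Step 4: lead(−12x³ − 6x² + 6x + 34) ÷ lead(D) = −12x³ ÷ −2x³ = 6. Subtract (6)·D = −12x³ − 6x² + 6x + 30. Remainder: 4.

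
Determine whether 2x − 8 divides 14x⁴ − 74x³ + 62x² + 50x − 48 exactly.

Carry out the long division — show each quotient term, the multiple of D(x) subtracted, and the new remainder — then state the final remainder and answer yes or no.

R(x) = −8, so D(x) is not a factor of P(x). no

Step 1: lead(14x⁴ − 74x³ + 62x² + 50x − 48) ÷ lead(D) = 14x⁴ ÷ 2x = 7x³. Subtract (7x³)·D = 14x⁴ − 56x³. Remainder: −18x³ + 62x² + 50x − 48.
Step 2: lead(−18x³ + 62x² + 50x − 48) ÷ lead(D) = −18x³ ÷ 2x = −9x². Subtract (−9x²)·D = −18x³ + 72x². Remainder: −10x² + 50x − 48.
Step 3: lead(−10x² + 50x − 48) ÷ lead(D) = −10x² ÷ 2x = −5x. Subtract (−5x)·D = −10x² + 40x. Remainder: 10x − 48.
Step 4: lead(10x − 48) ÷ lead(D) = 10x ÷ 2x = 5. Subtract (5)·D = 10x − 40. Remainder: −8.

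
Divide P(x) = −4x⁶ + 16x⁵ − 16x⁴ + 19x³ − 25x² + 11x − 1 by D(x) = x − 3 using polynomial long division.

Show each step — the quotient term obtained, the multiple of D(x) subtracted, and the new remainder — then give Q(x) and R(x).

Step 1: lead(−4x⁶ + 16x⁵ − 16x⁴ + 19x³ − 25x² + 11x − 1) ÷ lead(D) = −4x⁶ ÷ x = −4x⁵. Subtract (−4x⁵)·D = −4x⁶ + 12x⁵. Remainder: 4x⁵ − 16x⁴ + 19x³ − 25x² + 11x − 1.
Step 2: lead(4x⁵ − 16x⁴ + 19x³ − 25x² + 11x − 1) ÷ lead(D) = 4x⁵ ÷ x = 4x⁴. Subtract (4x⁴)·D = 4x⁵ − 12x⁴. Remainder: −4x⁴ + 19x³ − 25x² + 11x − 1.
Step 3: lead(−4x⁴ + 19x³ − 25x² + 11x − 1) ÷ lead(D) = −4x⁴ ÷ x = −4x³. Subtract (−4x³)·D = −4x⁴ + 12x³. Remainder: 7x³ − 25x² + 11x − 1.
Step 4: lead(7x³ − 25x² + 11x − 1) ÷ lead(D) = 7x³ ÷ x = 7x². Subtract (7x²)·D = 7x³ − 21x². Remainder: −4x² + 11x − 1.
Step 5: lead(−4x² + 11x − 1) ÷ lead(D) = −4x² ÷ x = −4x. Subtract (−4x)·D = −4x² + 12x. Remainder: −x − 1.
Step 6: lead(−x − 1) ÷ lead(D) = −x ÷ x = −1. Subtract (−1)·D = −x + 3. Remainder: −4.

Q(x) = −4x⁵ + 4x⁴ − 4x³ + 7x² − 4x − 1; R(x) = −4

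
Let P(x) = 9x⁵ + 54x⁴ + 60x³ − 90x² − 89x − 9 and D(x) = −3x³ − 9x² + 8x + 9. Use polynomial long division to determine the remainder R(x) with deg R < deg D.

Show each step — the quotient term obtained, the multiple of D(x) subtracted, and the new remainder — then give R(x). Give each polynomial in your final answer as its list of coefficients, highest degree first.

Step 1: lead(9x⁵ + 54x⁴ + 60x³ − 90x² − 89x − 9) ÷ lead(D) = 9x⁵ ÷ −3x³ = −3x². Subtract (−3x²)·D = 9x⁵ + 27x⁴ − 24x³ − 27x². Remainder: 27x⁴ + 84x³ − 63x² − 89x − 9.
Step 2: lead(27x⁴ + 84x³ − 63x² − 89x − 9) ÷ lead(D) = 27x⁴ ÷ −3x³ = −9x. Subtract (−9x)·D = 27x⁴ + 81x³ − 72x² − 81x. Remainder: 3x³ + 9x² − 8x − 9.
Step 3: lead(3x³ + 9x² − 8x − 9) ÷ lead(D) = 3x³ ÷ −3x³ = −1. Subtract (−1)·D = 3x³ + 9x² − 8x − 9. Remainder: 0.

R = [0]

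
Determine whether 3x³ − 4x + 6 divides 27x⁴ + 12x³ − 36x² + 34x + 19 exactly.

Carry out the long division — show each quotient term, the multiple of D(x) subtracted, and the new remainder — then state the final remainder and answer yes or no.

R(x) = −4x − 5, so D(x) is not a factor of P(x). no

Step 1: lead(27x⁴ + 12x³ − 36x² + 34x + 19) ÷ lead(D) = 27x⁴ ÷ 3x³ = 9x. Subtract (9x)·D = 27x⁴ − 36x² + 54x. Remainder: 12x³ − 20x + 19.
Step 2: lead(12x³ − 20x + 19) ÷ lead(D) = 12x³ ÷ 3x³ = 4. Subtract (4)·D = 12x³ − 16x + 24. Remainder: −4x − 5.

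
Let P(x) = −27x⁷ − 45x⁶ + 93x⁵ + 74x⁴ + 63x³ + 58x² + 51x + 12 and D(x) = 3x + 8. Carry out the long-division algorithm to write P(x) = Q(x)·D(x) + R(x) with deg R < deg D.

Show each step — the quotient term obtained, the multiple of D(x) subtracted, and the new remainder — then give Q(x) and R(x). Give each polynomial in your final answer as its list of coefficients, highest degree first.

Q = [-9, 9, 7, 6, 5, 6, 1]; R = [4]

Step 1: lead(−27x⁷ − 45x⁶ + 93x⁵ + 74x⁴ + 63x³ + 58x² + 51x + 12) ÷ lead(D) = −27x⁷ ÷ 3x = −9x⁶. Subtract (−9x⁶)·D = −27x⁷ − 72x⁶. Remainder: 27x⁶ + 93x⁵ + 74x⁴ + 63x³ + 58x² + 51x + 12.
Step 2: lead(27x⁶ + 93x⁵ + 74x⁴ + 63x³ + 58x² + 51x + 12) ÷ lead(D) = 27x⁶ ÷ 3x = 9x⁵. Subtract (9x⁵)·D = 27x⁶ + 72x⁵. Remainder: 21x⁵ + 74x⁴ + 63x³ + 58x² + 51x + 12.
Step 3: lead(21x⁵ + 74x⁴ + 63x³ + 58x² + 51x + 12) ÷ lead(D) = 21x⁵ ÷ 3x = 7x⁴. Subtract (7x⁴)·D = 21x⁵ + 56x⁴. Remainder: 18x⁴ + 63x³ + 58x² + 51x + 12.
Step 4: lead(18x⁴ + 63x³ + 58x² + 51x + 12) ÷ lead(D) = 18x⁴ ÷ 3x = 6x³. Subtract (6x³)·D = 18x⁴ + 48x³. Remainder: 15x³ + 58x² + 51x + 12.
Step 5: lead(15x³ + 58x² + 51x + 12) ÷ lead(D) = 15x³ ÷ 3x = 5x². Subtract (5x²)·D = 15x³ + 40x². Remainder: 18x² + 51x + 12.
Step 6: lead(18x² + 51x + 12) ÷ lead(D) = 18x² ÷ 3x = 6x. Subtract (6x)·D = 18x² + 48x. Remainder: 3x + 12.
Step 7: lead(3x + 12) ÷ lead(D) = 3x ÷ 3x = 1. Subtract (1)·D = 3x + 8. Remainder: 4.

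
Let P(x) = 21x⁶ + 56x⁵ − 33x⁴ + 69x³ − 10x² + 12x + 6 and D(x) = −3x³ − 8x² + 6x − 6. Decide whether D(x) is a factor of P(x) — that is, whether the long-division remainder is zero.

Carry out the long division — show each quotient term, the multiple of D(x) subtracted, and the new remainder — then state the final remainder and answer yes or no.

Step 1: lead(21x⁶ + 56x⁵ − 33x⁴ + 69x³ − 10x² + 12x + 6) ÷ lead(D) = 21x⁶ ÷ −3x³ = −7x³. Subtract (−7x³)·D = 21x⁶ + 56x⁵ − 42x⁴ + 42x³. Remainder: 9x⁴ + 27x³ − 10x² + 12x + 6.
Step 2: lead(9x⁴ + 27x³ − 10x² + 12x + 6) ÷ lead(D) = 9x⁴ ÷ −3x³ = −3x. Subtract (−3x)·D = 9x⁴ + 24x³ − 18x² + 18x. Remainder: 3x³ + 8x² − 6x + 6.
Step 3: lead(3x³ + 8x² − 6x + 6) ÷ lead(D) = 3x³ ÷ −3x³ = −1. Subtract (−1)·D = 3x³ + 8x² − 6x + 6. Remainder: 0.

R(x) = 0, so D(x) is a factor of P(x). yes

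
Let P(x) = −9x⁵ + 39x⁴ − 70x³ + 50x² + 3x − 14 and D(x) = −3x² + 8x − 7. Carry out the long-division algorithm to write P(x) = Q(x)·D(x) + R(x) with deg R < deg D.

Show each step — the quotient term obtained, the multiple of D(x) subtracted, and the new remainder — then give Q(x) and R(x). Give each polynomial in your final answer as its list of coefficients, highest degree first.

Step 1: lead(−9x⁵ + 39x⁴ − 70x³ + 50x² + 3x − 14) ÷ lead(D) = −9x⁵ ÷ −3x² = 3x³. Subtract (3x³)·D = −9x⁵ + 24x⁴ − 21x³. Remainder: 15x⁴ − 49x³ + 50x² + 3x − 14.
Step 2: lead(15x⁴ − 49x³ + 50x² + 3x − 14) ÷ lead(D) = 15x⁴ ÷ −3x² = −5x². Subtract (−5x²)·D = 15x⁴ − 40x³ + 35x². Remainder: −9x³ + 15x² + 3x − 14.
Step 3: lead(−9x³ + 15x² + 3x − 14) ÷ lead(D) = −9x³ ÷ −3x² = 3x. Subtract (3x)·D = −9x³ + 24x² − 21x. Remainder: −9x² + 24x − 14.
Step 4: lead(−9x² + 24x − 14) ÷ lead(D) = −9x² ÷ −3x² = 3. Subtract (3)·D = −9x² + 24x − 21. Remainder: 7.

Q = [3, -5, 3, 3]; R = [7]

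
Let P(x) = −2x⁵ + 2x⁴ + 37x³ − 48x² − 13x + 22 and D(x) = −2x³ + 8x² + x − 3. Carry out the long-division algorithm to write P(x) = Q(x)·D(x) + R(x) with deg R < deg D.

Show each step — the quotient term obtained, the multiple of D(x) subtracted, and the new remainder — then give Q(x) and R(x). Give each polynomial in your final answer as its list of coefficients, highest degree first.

Q = [1, 3, -6]; R = [2, 4]

Step 1: lead(−2x⁵ + 2x⁴ + 37x³ − 48x² − 13x + 22) ÷ lead(D) = −2x⁵ ÷ −2x³ = x². Subtract (x²)·D = −2x⁵ + 8x⁴ + x³ − 3x². Remainder: −6x⁴ + 36x³ − 45x² − 13x + 22.
Step 2: lead(−6x⁴ + 36x³ − 45x² − 13x + 22) ÷ lead(D) = −6x⁴ ÷ −2x³ = 3x. Subtract (3x)·D = −6x⁴ + 24x³ + 3x² − 9x. Remainder: 12x³ − 48x² − 4x + 22.
Step 3: lead(12x³ − 48x² − 4x + 22) ÷ lead(D) = 12x³ ÷ −2x³ = −6. Subtract (−6)·D = 12x³ − 48x² − 6x + 18. Remainder: 2x + 4.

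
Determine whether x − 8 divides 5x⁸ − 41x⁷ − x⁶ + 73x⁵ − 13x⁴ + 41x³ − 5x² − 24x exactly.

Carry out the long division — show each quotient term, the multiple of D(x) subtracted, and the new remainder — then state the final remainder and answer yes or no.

Step 1: lead(5x⁸ − 41x⁷ − x⁶ + 73x⁵ − 13x⁴ + 41x³ − 5x² − 24x) ÷ lead(D) = 5x⁸ ÷ x = 5x⁷. Subtract (5x⁷)·D = 5x⁸ − 40x⁷. Remainder: −x⁷ − x⁶ + 73x⁵ − 13x⁴ + 41x³ − 5x² − 24x.
Step 2: lead(−x⁷ − x⁶ + 73x⁵ − 13x⁴ + 41x³ − 5x² − 24x) ÷ lead(D) = −x⁷ ÷ x = −x⁶. Subtract (−x⁶)·D = −x⁷ + 8x⁶. Remainder: −9x⁶ + 73x⁵ − 13x⁴ + 41x³ − 5x² − 24x.
Step 3: lead(−9x⁶ + 73x⁵ − 13x⁴ + 41x³ − 5x² − 24x) ÷ lead(D) = −9x⁶ ÷ x = −9x⁵. Subtract (−9x⁵)·D = −9x⁶ + 72x⁵. Remainder: x⁵ − 13x⁴ + 41x³ − 5x² − 24x.
Step 4: lead(x⁵ − 13x⁴ + 41x³ − 5x² − 24x) ÷ lead(D) = x⁵ ÷ x = x⁴. Subtract (x⁴)·D = x⁵ − 8x⁴. Remainder: −5x⁴ + 41x³ − 5x² − 24x.
Step 5: lead(−5x⁴ + 41x³ − 5x² − 24x) ÷ lead(D) = −5x⁴ ÷ x = −5x³. Subtract (−5x³)·D = −5x⁴ + 40x³. Remainder: x³ − 5x² − 24x.
Step 6: lead(x³ − 5x² − 24x) ÷ lead(D) = x³ ÷ x = x². Subtract (x²)·D = x³ − 8x². Remainder: 3x² − 24x.
Step 7: lead(3x² − 24x) ÷ lead(D) = 3x² ÷ x = 3x. Subtract (3x)·D = 3x² − 24x. Remainder: 0.

R(x) = 0, so D(x) is a factor of P(x). yes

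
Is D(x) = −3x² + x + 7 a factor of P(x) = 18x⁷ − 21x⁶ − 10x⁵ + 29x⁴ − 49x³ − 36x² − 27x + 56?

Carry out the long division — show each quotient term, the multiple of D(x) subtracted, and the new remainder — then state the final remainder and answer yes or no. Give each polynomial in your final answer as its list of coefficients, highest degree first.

Step 1: lead(18x⁷ − 21x⁶ − 10x⁵ + 29x⁴ − 49x³ − 36x² − 27x + 56) ÷ lead(D) = 18x⁷ ÷ −3x² = −6x⁵. Subtract (−6x⁵)·D = 18x⁷ − 6x⁶ − 42x⁵. Remainder: −15x⁶ + 32x⁵ + 29x⁴ − 49x³ − 36x² − 27x + 56.
Step 2: lead(−15x⁶ + 32x⁵ + 29x⁴ − 49x³ − 36x² − 27x + 56) ÷ lead(D) = −15x⁶ ÷ −3x² = 5x⁴. Subtract (5x⁴)·D = −15x⁶ + 5x⁵ + 35x⁴. Remainder: 27x⁵ − 6x⁴ − 49x³ − 36x² − 27x + 56.
Step 3: lead(27x⁵ − 6x⁴ − 49x³ − 36x² − 27x + 56) ÷ lead(D) = 27x⁵ ÷ −3x² = −9x³. Subtract (−9x³)·D = 27x⁵ − 9x⁴ − 63x³. Remainder: 3x⁴ + 14x³ − 36x² − 27x + 56.
Step 4: lead(3x⁴ + 14x³ − 36x² − 27x + 56) ÷ lead(D) = 3x⁴ ÷ −3x² = −x². Subtract (−x²)·D = 3x⁴ − x³ − 7x². Remainder: 15x³ − 29x² − 27x + 56.
Step 5: lead(15x³ − 29x² − 27x + 56) ÷ lead(D) = 15x³ ÷ −3x² = −5x. Subtract (−5x)·D = 15x³ − 5x² − 35x. Remainder: −24x² + 8x + 56.
Step 6: lead(−24x² + 8x + 56) ÷ lead(D) = −24x² ÷ −3x² = 8. Subtract (8)·D = −24x² + 8x + 56. Remainder: 0.

R = [0], so D(x) is a factor of P(x). yes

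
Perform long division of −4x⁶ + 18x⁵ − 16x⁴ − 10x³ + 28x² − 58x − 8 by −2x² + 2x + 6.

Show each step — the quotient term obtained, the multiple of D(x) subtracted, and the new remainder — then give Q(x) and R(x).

Step 1: lead(−4x⁶ + 18x⁵ − 16x⁴ − 10x³ + 28x² − 58x − 8) ÷ lead(D) = −4x⁶ ÷ −2x² = 2x⁴. Subtract (2x⁴)·D = −4x⁶ + 4x⁵ + 12x⁴. Remainder: 14x⁵ − 28x⁴ − 10x³ + 28x² − 58x − 8.
Step 2: lead(14x⁵ − 28x⁴ − 10x³ + 28x² − 58x − 8) ÷ lead(D) = 14x⁵ ÷ −2x² = −7x³. Subtract (−7x³)·D = 14x⁵ − 14x⁴ − 42x³. Remainder: −14x⁴ + 32x³ + 28x² − 58x − 8.
Step 3: lead(−14x⁴ + 32x³ + 28x² − 58x − 8) ÷ lead(D) = −14x⁴ ÷ −2x² = 7x². Subtract (7x²)·D = −14x⁴ + 14x³ + 42x². Remainder: 18x³ − 14x² − 58x − 8.
Step 4: lead(18x³ − 14x² − 58x − 8) ÷ lead(D) = 18x³ ÷ −2x² = −9x. Subtract (−9x)·D = 18x³ − 18x² − 54x. Remainder: 4x² − 4x − 8.
Step 5: lead(4x² − 4x − 8) ÷ lead(D) = 4x² ÷ −2x² = −2. Subtract (−2)·D = 4x² − 4x − 12. Remainder: 4.

Q(x) = 2x⁴ − 7x³ + 7x² − 9x − 2; R(x) = 4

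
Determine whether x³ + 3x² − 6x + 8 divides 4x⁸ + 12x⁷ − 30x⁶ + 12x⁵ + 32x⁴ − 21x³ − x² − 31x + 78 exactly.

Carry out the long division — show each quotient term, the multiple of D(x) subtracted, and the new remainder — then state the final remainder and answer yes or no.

R(x) = 7x + 6, so D(x) is not a factor of P(x). no

Step 1: lead(4x⁸ + 12x⁷ − 30x⁶ + 12x⁵ + 32x⁴ − 21x³ − x² − 31x + 78) ÷ lead(D) = 4x⁸ ÷ x³ = 4x⁵. Subtract (4x⁵)·D = 4x⁸ + 12x⁷ − 24x⁶ + 32x⁵. Remainder: −6x⁶ − 20x⁵ + 32x⁴ − 21x³ − x² − 31x + 78.
Step 2: lead(−6x⁶ − 20x⁵ + 32x⁴ − 21x³ − x² − 31x + 78) ÷ lead(D) = −6x⁶ ÷ x³ = −6x³. Subtract (−6x³)·D = −6x⁶ − 18x⁵ + 36x⁴ − 48x³. Remainder: −2x⁵ − 4x⁴ + 27x³ − x² − 31x + 78.
Step 3: lead(−2x⁵ − 4x⁴ + 27x³ − x² − 31x + 78) ÷ lead(D) = −2x⁵ ÷ x³ = −2x². Subtract (−2x²)·D = −2x⁵ − 6x⁴ + 12x³ − 16x². Remainder: 2x⁴ + 15x³ + 15x² − 31x + 78.
Step 4: lead(2x⁴ + 15x³ + 15x² − 31x + 78) ÷ lead(D) = 2x⁴ ÷ x³ = 2x. Subtract (2x)·D = 2x⁴ + 6x³ − 12x² + 16x. Remainder: 9x³ + 27x² − 47x + 78.
Step 5: lead(9x³ + 27x² − 47x + 78) ÷ lead(D) = 9x³ ÷ x³ = 9. Subtract (9)·D = 9x³ + 27x² − 54x + 72. Remainder: 7x + 6.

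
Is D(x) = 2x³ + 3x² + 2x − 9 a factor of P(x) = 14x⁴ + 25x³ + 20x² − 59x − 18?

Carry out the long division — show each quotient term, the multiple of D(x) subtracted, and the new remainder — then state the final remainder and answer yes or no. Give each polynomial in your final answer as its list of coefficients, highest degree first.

Step 1: lead(14x⁴ + 25x³ + 20x² − 59x − 18) ÷ lead(D) = 14x⁴ ÷ 2x³ = 7x. Subtract (7x)·D = 14x⁴ + 21x³ + 14x² − 63x. Remainder: 4x³ + 6x² + 4x − 18.
Step 2: lead(4x³ + 6x² + 4x − 18) ÷ lead(D) = 4x³ ÷ 2x³ = 2. Subtract (2)·D = 4x³ + 6x² + 4x − 18. Remainder: 0.

R = [0], so D(x) is a factor of P(x). yes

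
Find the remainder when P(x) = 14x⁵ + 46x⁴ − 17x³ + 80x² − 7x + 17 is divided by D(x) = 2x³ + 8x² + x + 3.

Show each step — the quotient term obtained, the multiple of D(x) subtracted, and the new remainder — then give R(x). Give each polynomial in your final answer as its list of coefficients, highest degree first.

R = [-7]

Step 1: lead(14x⁵ + 46x⁴ − 17x³ + 80x² − 7x + 17) ÷ lead(D) = 14x⁵ ÷ 2x³ = 7x². Subtract (7x²)·D = 14x⁵ + 56x⁴ + 7x³ + 21x². Remainder: −10x⁴ − 24x³ + 59x² − 7x + 17.
Step 2: lead(−10x⁴ − 24x³ + 59x² − 7x + 17) ÷ lead(D) = −10x⁴ ÷ 2x³ = −5x. Subtract (−5x)·D = −10x⁴ − 40x³ − 5x² − 15x. Remainder: 16x³ + 64x² + 8x + 17.
Step 3: lead(16x³ + 64x² + 8x + 17) ÷ lead(D) = 16x³ ÷ 2x³ = 8. Subtract (8)·D = 16x³ + 64x² + 8x + 24. Remainder: −7.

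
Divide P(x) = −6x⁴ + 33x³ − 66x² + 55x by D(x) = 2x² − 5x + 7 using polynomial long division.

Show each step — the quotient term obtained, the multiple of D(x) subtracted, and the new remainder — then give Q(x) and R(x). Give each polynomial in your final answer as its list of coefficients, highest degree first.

Step 1: lead(−6x⁴ + 33x³ − 66x² + 55x) ÷ lead(D) = −6x⁴ ÷ 2x² = −3x². Subtract (−3x²)·D = −6x⁴ + 15x³ − 21x². Remainder: 18x³ − 45x² + 55x.
Step 2: lead(18x³ − 45x² + 55x) ÷ lead(D) = 18x³ ÷ 2x² = 9x. Subtract (9x)·D = 18x³ − 45x² + 63x. Remainder: −8x.

Q = [-3, 9, 0]; R = [-8, 0]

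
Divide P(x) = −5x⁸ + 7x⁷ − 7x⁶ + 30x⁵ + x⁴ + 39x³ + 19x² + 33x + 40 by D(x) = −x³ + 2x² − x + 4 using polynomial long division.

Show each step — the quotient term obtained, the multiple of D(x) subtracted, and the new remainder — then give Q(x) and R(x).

Q(x) = 5x⁵ + 3x⁴ + 8x³ + 3x² + 9x + 8; R(x) = 5x + 8

Step 1: lead(−5x⁸ + 7x⁷ − 7x⁶ + 30x⁵ + x⁴ + 39x³ + 19x² + 33x + 40) ÷ lead(D) = −5x⁸ ÷ −x³ = 5x⁵. Subtract (5x⁵)·D = −5x⁸ + 10x⁷ − 5x⁶ + 20x⁵. Remainder: −3x⁷ − 2x⁶ + 10x⁵ + x⁴ + 39x³ + 19x² + 33x + 40.
Step 2: lead(−3x⁷ − 2x⁶ + 10x⁵ + x⁴ + 39x³ + 19x² + 33x + 40) ÷ lead(D) = −3x⁷ ÷ −x³ = 3x⁴. Subtract (3x⁴)·D = −3x⁷ + 6x⁶ − 3x⁵ + 12x⁴. Remainder: −8x⁶ + 13x⁵ − 11x⁴ + 39x³ + 19x² + 33x + 40.
Step 3: lead(−8x⁶ + 13x⁵ − 11x⁴ + 39x³ + 19x² + 33x + 40) ÷ lead(D) = −8x⁶ ÷ −x³ = 8x³. Subtract (8x³)·D = −8x⁶ + 16x⁵ − 8x⁴ + 32x³. Remainder: −3x⁵ − 3x⁴ + 7x³ + 19x² + 33x + 40.
Step 4: lead(−3x⁵ − 3x⁴ + 7x³ + 19x² + 33x + 40) ÷ lead(D) = −3x⁵ ÷ −x³ = 3x². Subtract (3x²)·D = −3x⁵ + 6x⁴ − 3x³ + 12x². Remainder: −9x⁴ + 10x³ + 7x² + 33x + 40.
Step 5: lead(−9x⁴ + 10x³ + 7x² + 33x + 40) ÷ lead(D) = −9x⁴ ÷ −x³ = 9x. Subtract (9x)·D = −9x⁴ + 18x³ − 9x² + 36x. Remainder: −8x³ + 16x² − 3x + 40.
Step 6: lead(−8x³ + 16x² − 3x + 40) ÷ lead(D) = −8x³ ÷ −x³ = 8. Subtract (8)·D = −8x³ + 16x² − 8x + 32. Remainder: 5x + 8.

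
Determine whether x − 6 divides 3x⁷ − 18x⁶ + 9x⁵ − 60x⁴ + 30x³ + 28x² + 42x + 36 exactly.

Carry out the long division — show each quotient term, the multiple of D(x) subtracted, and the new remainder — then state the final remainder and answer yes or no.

Step 1: lead(3x⁷ − 18x⁶ + 9x⁵ − 60x⁴ + 30x³ + 28x² + 42x + 36) ÷ lead(D) = 3x⁷ ÷ x = 3x⁶. Subtract (3x⁶)·D = 3x⁷ − 18x⁶. Remainder: 9x⁵ − 60x⁴ + 30x³ + 28x² + 42x + 36.
Step 2: lead(9x⁵ − 60x⁴ + 30x³ + 28x² + 42x + 36) ÷ lead(D) = 9x⁵ ÷ x = 9x⁴. Subtract (9x⁴)·D = 9x⁵ − 54x⁴. Remainder: −6x⁴ + 30x³ + 28x² + 42x + 36.
Step 3: lead(−6x⁴ + 30x³ + 28x² + 42x + 36) ÷ lead(D) = −6x⁴ ÷ x = −6x³. Subtract (−6x³)·D = −6x⁴ + 36x³. Remainder: −6x³ + 28x² + 42x + 36.
Step 4: lead(−6x³ + 28x² + 42x + 36) ÷ lead(D) = −6x³ ÷ x = −6x². Subtract (−6x²)·D = −6x³ + 36x². Remainder: −8x² + 42x + 36.
Step 5: lead(−8x² + 42x + 36) ÷ lead(D) = −8x² ÷ x = −8x. Subtract (−8x)·D = −8x² + 48x. Remainder: −6x + 36.
Step 6: lead(−6x + 36) ÷ lead(D) = −6x ÷ x = −6. Subtract (−6)·D = −6x + 36. Remainder: 0.

R(x) = 0, so D(x) is a factor of P(x). yes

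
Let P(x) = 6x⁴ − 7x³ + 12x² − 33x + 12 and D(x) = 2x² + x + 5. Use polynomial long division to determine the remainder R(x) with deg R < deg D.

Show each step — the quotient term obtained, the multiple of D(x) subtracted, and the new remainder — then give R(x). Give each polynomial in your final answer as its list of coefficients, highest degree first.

Step 1: lead(6x⁴ − 7x³ + 12x² − 33x + 12) ÷ lead(D) = 6x⁴ ÷ 2x² = 3x². Subtract (3x²)·D = 6x⁴ + 3x³ + 15x². Remainder: −10x³ − 3x² − 33x + 12.
Step 2: lead(−10x³ − 3x² − 33x + 12) ÷ lead(D) = −10x³ ÷ 2x² = −5x. Subtract (−5x)·D = −10x³ − 5x² − 25x. Remainder: 2x² − 8x + 12.
Step 3: lead(2x² − 8x + 12) ÷ lead(D) = 2x² ÷ 2x² = 1. Subtract (1)·D = 2x² + x + 5. Remainder: −9x + 7.

R = [-9, 7]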